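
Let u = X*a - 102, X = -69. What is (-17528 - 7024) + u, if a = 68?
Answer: -29346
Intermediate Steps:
u = -4794 (u = -69*68 - 102 = -4692 - 102 = -4794)
(-17528 - 7024) + u = (-17528 - 7024) - 4794 = -24552 - 4794 = -29346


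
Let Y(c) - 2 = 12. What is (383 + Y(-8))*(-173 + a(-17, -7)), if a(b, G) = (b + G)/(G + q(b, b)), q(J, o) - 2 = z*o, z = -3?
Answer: -1584427/23 ≈ -68888.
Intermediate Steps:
Y(c) = 14 (Y(c) = 2 + 12 = 14)
q(J, o) = 2 - 3*o
a(b, G) = (G + b)/(2 + G - 3*b) (a(b, G) = (b + G)/(G + (2 - 3*b)) = (G + b)/(2 + G - 3*b))
(383 + Y(-8))*(-173 + a(-17, -7)) = (383 + 14)*(-173 + (-7 - 17)/(2 - 7 - 3*(-17))) = 397*(-173 - 24/(2 - 7 + 51)) = 397*(-173 - 24/46) = 397*(-173 + (1/46)*(-24)) = 397*(-173 - 12/23) = 397*(-3991/23) = -1584427/23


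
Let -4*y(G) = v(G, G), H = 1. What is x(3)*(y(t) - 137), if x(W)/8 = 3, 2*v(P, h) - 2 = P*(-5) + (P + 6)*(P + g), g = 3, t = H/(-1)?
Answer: -3339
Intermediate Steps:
t = -1 (t = 1/(-1) = 1*(-1) = -1)
v(P, h) = 1 - 5*P/2 + (3 + P)*(6 + P)/2 (v(P, h) = 1 + (P*(-5) + (P + 6)*(P + 3))/2 = 1 + (-5*P + (6 + P)*(3 + P))/2 = 1 + (-5*P + (3 + P)*(6 + P))/2 = 1 + (-5*P/2 + (3 + P)*(6 + P)/2) = 1 - 5*P/2 + (3 + P)*(6 + P)/2)
y(G) = -5/2 - G/2 - G²/8 (y(G) = -(10 + G²/2 + 2*G)/4 = -5/2 - G/2 - G²/8)
x(W) = 24 (x(W) = 8*3 = 24)
x(3)*(y(t) - 137) = 24*((-5/2 - ½*(-1) - ⅛*(-1)²) - 137) = 24*((-5/2 + ½ - ⅛*1) - 137) = 24*((-5/2 + ½ - ⅛) - 137) = 24*(-17/8 - 137) = 24*(-1113/8) = -3339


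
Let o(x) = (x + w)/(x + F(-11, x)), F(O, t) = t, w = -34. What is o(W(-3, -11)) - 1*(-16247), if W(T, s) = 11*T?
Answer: 1072369/66 ≈ 16248.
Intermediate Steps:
o(x) = (-34 + x)/(2*x) (o(x) = (x - 34)/(x + x) = (-34 + x)/((2*x)) = (-34 + x)*(1/(2*x)) = (-34 + x)/(2*x))
o(W(-3, -11)) - 1*(-16247) = (-34 + 11*(-3))/(2*((11*(-3)))) - 1*(-16247) = (½)*(-34 - 33)/(-33) + 16247 = (½)*(-1/33)*(-67) + 16247 = 67/66 + 16247 = 1072369/66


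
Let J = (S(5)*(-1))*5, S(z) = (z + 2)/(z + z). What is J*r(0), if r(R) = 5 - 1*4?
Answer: -7/2 ≈ -3.5000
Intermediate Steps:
r(R) = 1 (r(R) = 5 - 4 = 1)
S(z) = (2 + z)/(2*z) (S(z) = (2 + z)/((2*z)) = (2 + z)*(1/(2*z)) = (2 + z)/(2*z))
J = -7/2 (J = (((½)*(2 + 5)/5)*(-1))*5 = (((½)*(⅕)*7)*(-1))*5 = ((7/10)*(-1))*5 = -7/10*5 = -7/2 ≈ -3.5000)
J*r(0) = -7/2*1 = -7/2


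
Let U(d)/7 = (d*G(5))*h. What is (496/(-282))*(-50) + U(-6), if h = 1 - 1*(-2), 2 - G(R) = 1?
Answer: -5366/141 ≈ -38.057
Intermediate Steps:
G(R) = 1 (G(R) = 2 - 1*1 = 2 - 1 = 1)
h = 3 (h = 1 + 2 = 3)
U(d) = 21*d (U(d) = 7*((d*1)*3) = 7*(d*3) = 7*(3*d) = 21*d)
(496/(-282))*(-50) + U(-6) = (496/(-282))*(-50) + 21*(-6) = (496*(-1/282))*(-50) - 126 = -248/141*(-50) - 126 = 12400/141 - 126 = -5366/141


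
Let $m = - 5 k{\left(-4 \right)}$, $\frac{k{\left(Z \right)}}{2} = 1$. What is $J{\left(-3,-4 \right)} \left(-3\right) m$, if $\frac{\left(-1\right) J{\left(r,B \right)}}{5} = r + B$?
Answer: $1050$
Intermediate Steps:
$k{\left(Z \right)} = 2$ ($k{\left(Z \right)} = 2 \cdot 1 = 2$)
$J{\left(r,B \right)} = - 5 B - 5 r$ ($J{\left(r,B \right)} = - 5 \left(r + B\right) = - 5 \left(B + r\right) = - 5 B - 5 r$)
$m = -10$ ($m = \left(-5\right) 2 = -10$)
$J{\left(-3,-4 \right)} \left(-3\right) m = \left(\left(-5\right) \left(-4\right) - -15\right) \left(-3\right) \left(-10\right) = \left(20 + 15\right) \left(-3\right) \left(-10\right) = 35 \left(-3\right) \left(-10\right) = \left(-105\right) \left(-10\right) = 1050$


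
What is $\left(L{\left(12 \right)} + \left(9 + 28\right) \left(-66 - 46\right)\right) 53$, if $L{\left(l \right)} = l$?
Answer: $-218996$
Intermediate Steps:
$\left(L{\left(12 \right)} + \left(9 + 28\right) \left(-66 - 46\right)\right) 53 = \left(12 + \left(9 + 28\right) \left(-66 - 46\right)\right) 53 = \left(12 + 37 \left(-112\right)\right) 53 = \left(12 - 4144\right) 53 = \left(-4132\right) 53 = -218996$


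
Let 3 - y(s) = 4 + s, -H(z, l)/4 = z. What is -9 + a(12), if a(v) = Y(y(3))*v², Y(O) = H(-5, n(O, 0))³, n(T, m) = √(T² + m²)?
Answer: 1151991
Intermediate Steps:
H(z, l) = -4*z
y(s) = -1 - s (y(s) = 3 - (4 + s) = 3 + (-4 - s) = -1 - s)
Y(O) = 8000 (Y(O) = (-4*(-5))³ = 20³ = 8000)
a(v) = 8000*v²
-9 + a(12) = -9 + 8000*12² = -9 + 8000*144 = -9 + 1152000 = 1151991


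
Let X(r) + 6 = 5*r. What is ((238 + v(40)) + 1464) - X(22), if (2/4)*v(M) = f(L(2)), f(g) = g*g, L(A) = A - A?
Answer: 1598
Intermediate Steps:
L(A) = 0
f(g) = g²
v(M) = 0 (v(M) = 2*0² = 2*0 = 0)
X(r) = -6 + 5*r
((238 + v(40)) + 1464) - X(22) = ((238 + 0) + 1464) - (-6 + 5*22) = (238 + 1464) - (-6 + 110) = 1702 - 1*104 = 1702 - 104 = 1598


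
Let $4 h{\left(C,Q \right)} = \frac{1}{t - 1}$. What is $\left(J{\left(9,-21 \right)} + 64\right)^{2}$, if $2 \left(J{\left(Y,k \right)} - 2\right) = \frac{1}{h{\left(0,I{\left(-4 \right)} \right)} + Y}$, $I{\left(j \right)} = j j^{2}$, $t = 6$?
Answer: $\frac{142945936}{32761} \approx 4363.3$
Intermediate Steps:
$I{\left(j \right)} = j^{3}$
$h{\left(C,Q \right)} = \frac{1}{20}$ ($h{\left(C,Q \right)} = \frac{1}{4 \left(6 - 1\right)} = \frac{1}{4 \cdot 5} = \frac{1}{4} \cdot \frac{1}{5} = \frac{1}{20}$)
$J{\left(Y,k \right)} = 2 + \frac{1}{2 \left(\frac{1}{20} + Y\right)}$
$\left(J{\left(9,-21 \right)} + 64\right)^{2} = \left(\frac{4 \left(3 + 10 \cdot 9\right)}{1 + 20 \cdot 9} + 64\right)^{2} = \left(\frac{4 \left(3 + 90\right)}{1 + 180} + 64\right)^{2} = \left(4 \cdot \frac{1}{181} \cdot 93 + 64\right)^{2} = \left(\frac{372}{181} + 64\right)^{2} = \left(\frac{11956}{181}\right)^{2} = \frac{142945936}{32761}$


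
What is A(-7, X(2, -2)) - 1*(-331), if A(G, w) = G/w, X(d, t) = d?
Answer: 655/2 ≈ 327.50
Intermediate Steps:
A(-7, X(2, -2)) - 1*(-331) = -7/2 - 1*(-331) = -7*1/2 + 331 = -7/2 + 331 = 655/2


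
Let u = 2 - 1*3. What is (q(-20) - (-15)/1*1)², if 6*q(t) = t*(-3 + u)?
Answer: 7225/9 ≈ 802.78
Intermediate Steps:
u = -1 (u = 2 - 3 = -1)
q(t) = -2*t/3 (q(t) = (t*(-3 - 1))/6 = (t*(-4))/6 = (-4*t)/6 = -2*t/3)
(q(-20) - (-15)/1*1)² = (-⅔*(-20) - (-15)/1*1)² = (40/3 - (-15)*1)² = (40/3 - 5*(-3)*1)² = (40/3 + 15*1)² = (40/3 + 15)² = (85/3)² = 7225/9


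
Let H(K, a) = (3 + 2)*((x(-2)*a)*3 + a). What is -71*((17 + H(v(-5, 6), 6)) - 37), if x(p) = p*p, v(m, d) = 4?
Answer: -26270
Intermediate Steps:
x(p) = p²
H(K, a) = 65*a (H(K, a) = (3 + 2)*(((-2)²*a)*3 + a) = 5*((4*a)*3 + a) = 5*(12*a + a) = 5*(13*a) = 65*a)
-71*((17 + H(v(-5, 6), 6)) - 37) = -71*((17 + 65*6) - 37) = -71*((17 + 390) - 37) = -71*(407 - 37) = -71*370 = -26270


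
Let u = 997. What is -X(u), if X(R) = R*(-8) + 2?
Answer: 7974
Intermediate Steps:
X(R) = 2 - 8*R (X(R) = -8*R + 2 = 2 - 8*R)
-X(u) = -(2 - 8*997) = -(2 - 7976) = -1*(-7974) = 7974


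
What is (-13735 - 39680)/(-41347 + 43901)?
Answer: -53415/2554 ≈ -20.914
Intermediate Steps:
(-13735 - 39680)/(-41347 + 43901) = -53415/2554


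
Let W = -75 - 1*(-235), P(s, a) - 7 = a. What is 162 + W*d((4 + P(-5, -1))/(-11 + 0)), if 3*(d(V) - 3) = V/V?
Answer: 2086/3 ≈ 695.33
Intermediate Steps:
P(s, a) = 7 + a
W = 160 (W = -75 + 235 = 160)
d(V) = 10/3 (d(V) = 3 + (V/V)/3 = 3 + (1/3)*1 = 3 + 1/3 = 10/3)
162 + W*d((4 + P(-5, -1))/(-11 + 0)) = 162 + 160*(10/3) = 162 + 1600/3 = 2086/3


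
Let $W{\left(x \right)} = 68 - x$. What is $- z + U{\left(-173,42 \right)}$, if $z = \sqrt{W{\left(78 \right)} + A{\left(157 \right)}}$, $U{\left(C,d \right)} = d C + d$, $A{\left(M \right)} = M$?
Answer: $-7224 - 7 \sqrt{3} \approx -7236.1$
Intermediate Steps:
$U{\left(C,d \right)} = d + C d$ ($U{\left(C,d \right)} = C d + d = d + C d$)
$z = 7 \sqrt{3}$ ($z = \sqrt{\left(68 - 78\right) + 157} = \sqrt{-10 + 157} = \sqrt{147} = 7 \sqrt{3} \approx 12.124$)
$- z + U{\left(-173,42 \right)} = - 7 \sqrt{3} + 42 \left(1 - 173\right) = - 7 \sqrt{3} + 42 \left(-172\right) = - 7 \sqrt{3} - 7224 = -7224 - 7 \sqrt{3}$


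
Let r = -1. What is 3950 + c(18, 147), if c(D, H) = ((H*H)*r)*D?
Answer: -385012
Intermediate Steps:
c(D, H) = -D*H**2 (c(D, H) = ((H*H)*(-1))*D = (H**2*(-1))*D = (-H**2)*D = -D*H**2)
3950 + c(18, 147) = 3950 - 1*18*147**2 = 3950 - 1*18*21609 = 3950 - 388962 = -385012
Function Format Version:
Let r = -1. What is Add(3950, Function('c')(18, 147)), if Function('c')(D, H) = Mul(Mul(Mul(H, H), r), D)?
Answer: -385012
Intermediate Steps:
Function('c')(D, H) = Mul(-1, D, Pow(H, 2)) (Function('c')(D, H) = Mul(Mul(Mul(H, H), -1), D) = Mul(Mul(Pow(H, 2), -1), D) = Mul(Mul(-1, Pow(H, 2)), D) = Mul(-1, D, Pow(H, 2)))
Add(3950, Function('c')(18, 147)) = Add(3950, Mul(-1, 18, Pow(147, 2))) = Add(3950, Mul(-1, 18, 21609)) = Add(3950, -388962) = -385012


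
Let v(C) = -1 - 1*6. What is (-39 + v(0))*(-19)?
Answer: 874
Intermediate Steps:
v(C) = -7 (v(C) = -1 - 6 = -7)
(-39 + v(0))*(-19) = (-39 - 7)*(-19) = -46*(-19) = 874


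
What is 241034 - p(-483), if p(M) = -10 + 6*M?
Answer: 243942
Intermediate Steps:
241034 - p(-483) = 241034 - (-10 + 6*(-483)) = 241034 - (-10 - 2898) = 241034 - 1*(-2908) = 241034 + 2908 = 243942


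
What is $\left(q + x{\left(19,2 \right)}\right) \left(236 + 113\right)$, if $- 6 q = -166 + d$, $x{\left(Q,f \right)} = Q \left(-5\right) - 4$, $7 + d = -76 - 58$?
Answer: $- \frac{100163}{6} \approx -16694.0$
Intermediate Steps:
$d = -141$ ($d = -7 - 134 = -141$)
$x{\left(Q,f \right)} = -4 - 5 Q$ ($x{\left(Q,f \right)} = - 5 Q - 4 = -4 - 5 Q$)
$q = \frac{307}{6}$ ($q = - \frac{-166 - 141}{6} = \left(- \frac{1}{6}\right) \left(-307\right) = \frac{307}{6} \approx 51.167$)
$\left(q + x{\left(19,2 \right)}\right) \left(236 + 113\right) = \left(\frac{307}{6} - 99\right) \left(236 + 113\right) = \left(\frac{307}{6} - 99\right) 349 = \left(- \frac{287}{6}\right) 349 = - \frac{100163}{6}$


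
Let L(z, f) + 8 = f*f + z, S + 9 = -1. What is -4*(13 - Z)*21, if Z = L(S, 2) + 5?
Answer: -1848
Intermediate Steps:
S = -10 (S = -9 - 1 = -10)
L(z, f) = -8 + z + f² (L(z, f) = -8 + (f*f + z) = -8 + (f² + z) = -8 + (z + f²) = -8 + z + f²)
Z = -9 (Z = (-8 - 10 + 2²) + 5 = (-8 - 10 + 4) + 5 = -14 + 5 = -9)
-4*(13 - Z)*21 = -4*(13 - 1*(-9))*21 = -4*(13 + 9)*21 = -4*22*21 = -88*21 = -1848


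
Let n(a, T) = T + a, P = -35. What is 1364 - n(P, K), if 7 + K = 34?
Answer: 1372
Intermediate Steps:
K = 27 (K = -7 + 34 = 27)
1364 - n(P, K) = 1364 - (27 - 35) = 1364 - 1*(-8) = 1364 + 8 = 1372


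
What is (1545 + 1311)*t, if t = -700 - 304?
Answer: -2867424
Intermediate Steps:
t = -1004
(1545 + 1311)*t = (1545 + 1311)*(-1004) = 2856*(-1004) = -2867424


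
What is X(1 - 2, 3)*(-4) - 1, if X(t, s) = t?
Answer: 3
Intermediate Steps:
X(1 - 2, 3)*(-4) - 1 = (1 - 2)*(-4) - 1 = -1*(-4) - 1 = 4 - 1 = 3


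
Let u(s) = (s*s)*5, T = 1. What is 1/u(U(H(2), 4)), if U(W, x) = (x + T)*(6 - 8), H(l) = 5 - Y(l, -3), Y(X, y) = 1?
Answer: 1/500 ≈ 0.0020000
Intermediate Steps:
H(l) = 4 (H(l) = 5 - 1*1 = 5 - 1 = 4)
U(W, x) = -2 - 2*x (U(W, x) = (x + 1)*(6 - 8) = (1 + x)*(-2) = -2 - 2*x)
u(s) = 5*s² (u(s) = s²*5 = 5*s²)
1/u(U(H(2), 4)) = 1/(5*(-2 - 2*4)²) = 1/(5*(-2 - 8)²) = 1/(5*(-10)²) = 1/(5*100) = 1/500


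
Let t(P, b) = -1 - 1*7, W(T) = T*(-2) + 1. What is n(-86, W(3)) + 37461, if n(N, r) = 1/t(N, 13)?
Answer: 299687/8 ≈ 37461.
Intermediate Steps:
W(T) = 1 - 2*T (W(T) = -2*T + 1 = 1 - 2*T)
t(P, b) = -8 (t(P, b) = -1 - 7 = -8)
n(N, r) = -⅛ (n(N, r) = 1/(-8) = -⅛)
n(-86, W(3)) + 37461 = -⅛ + 37461 = 299687/8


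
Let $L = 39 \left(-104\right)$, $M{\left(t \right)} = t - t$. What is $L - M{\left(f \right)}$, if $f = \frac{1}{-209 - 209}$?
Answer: $-4056$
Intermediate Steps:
$f = - \frac{1}{418}$ ($f = \frac{1}{-418} = - \frac{1}{418} \approx -0.0023923$)
$M{\left(t \right)} = 0$
$L = -4056$
$L - M{\left(f \right)} = -4056 - 0 = -4056 + 0 = -4056$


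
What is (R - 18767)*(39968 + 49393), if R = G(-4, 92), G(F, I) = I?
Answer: -1668816675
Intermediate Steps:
R = 92
(R - 18767)*(39968 + 49393) = (92 - 18767)*(39968 + 49393) = -18675*89361 = -1668816675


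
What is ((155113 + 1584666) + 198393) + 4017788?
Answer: 5955960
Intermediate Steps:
((155113 + 1584666) + 198393) + 4017788 = (1739779 + 198393) + 4017788 = 1938172 + 4017788 = 5955960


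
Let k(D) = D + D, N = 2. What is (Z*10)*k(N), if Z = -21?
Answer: -840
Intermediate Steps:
k(D) = 2*D
(Z*10)*k(N) = (-21*10)*(2*2) = -210*4 = -840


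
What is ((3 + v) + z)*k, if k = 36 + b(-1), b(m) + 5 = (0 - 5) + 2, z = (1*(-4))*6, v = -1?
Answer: -616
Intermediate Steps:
z = -24 (z = -4*6 = -24)
b(m) = -8 (b(m) = -5 + ((0 - 5) + 2) = -5 + (-5 + 2) = -5 - 3 = -8)
k = 28 (k = 36 - 8 = 28)
((3 + v) + z)*k = ((3 - 1) - 24)*28 = (2 - 24)*28 = -22*28 = -616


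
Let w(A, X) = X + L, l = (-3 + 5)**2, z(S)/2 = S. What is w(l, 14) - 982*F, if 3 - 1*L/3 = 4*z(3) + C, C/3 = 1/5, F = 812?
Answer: -3987174/5 ≈ -7.9744e+5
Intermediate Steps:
C = 3/5 ≈ 0.60000
z(S) = 2*S
L = -324/5 (L = 9 - 3*(4*(2*3) + 3/5) = 9 - 3*(4*6 + 3/5) = 9 - 3*(24 + 3/5) = 9 - 3*123/5 = 9 - 369/5 = -324/5 ≈ -64.800)
l = 4 (l = 2**2 = 4)
w(A, X) = -324/5 + X (w(A, X) = X - 324/5 = -324/5 + X)
w(l, 14) - 982*F = (-324/5 + 14) - 982*812 = -254/5 - 797384 = -3987174/5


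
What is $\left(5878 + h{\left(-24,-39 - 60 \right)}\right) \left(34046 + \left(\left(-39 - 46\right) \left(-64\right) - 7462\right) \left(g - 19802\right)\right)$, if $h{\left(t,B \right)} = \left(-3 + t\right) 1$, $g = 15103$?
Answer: $55791765824$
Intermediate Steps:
$h{\left(t,B \right)} = -3 + t$
$\left(5878 + h{\left(-24,-39 - 60 \right)}\right) \left(34046 + \left(\left(-39 - 46\right) \left(-64\right) - 7462\right) \left(g - 19802\right)\right) = \left(5878 - 27\right) \left(34046 + \left(\left(-39 - 46\right) \left(-64\right) - 7462\right) \left(15103 - 19802\right)\right) = \left(5878 - 27\right) \left(34046 + \left(\left(-85\right) \left(-64\right) - 7462\right) \left(-4699\right)\right) = 5851 \left(34046 + \left(5440 - 7462\right) \left(-4699\right)\right) = 5851 \left(34046 - -9501378\right) = 5851 \left(34046 + 9501378\right) = 5851 \cdot 9535424 = 55791765824$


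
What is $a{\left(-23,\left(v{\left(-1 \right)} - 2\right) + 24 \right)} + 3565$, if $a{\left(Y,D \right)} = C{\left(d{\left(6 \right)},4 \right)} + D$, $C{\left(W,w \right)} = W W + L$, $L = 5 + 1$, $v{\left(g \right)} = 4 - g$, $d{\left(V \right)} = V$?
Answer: $3634$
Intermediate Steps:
$L = 6$
$C{\left(W,w \right)} = 6 + W^{2}$ ($C{\left(W,w \right)} = W W + 6 = W^{2} + 6 = 6 + W^{2}$)
$a{\left(Y,D \right)} = 42 + D$ ($a{\left(Y,D \right)} = \left(6 + 6^{2}\right) + D = \left(6 + 36\right) + D = 42 + D$)
$a{\left(-23,\left(v{\left(-1 \right)} - 2\right) + 24 \right)} + 3565 = \left(42 + \left(\left(\left(4 - -1\right) - 2\right) + 24\right)\right) + 3565 = \left(42 + \left(\left(\left(4 + 1\right) - 2\right) + 24\right)\right) + 3565 = \left(42 + \left(\left(5 - 2\right) + 24\right)\right) + 3565 = \left(42 + \left(3 + 24\right)\right) + 3565 = \left(42 + 27\right) + 3565 = 69 + 3565 = 3634$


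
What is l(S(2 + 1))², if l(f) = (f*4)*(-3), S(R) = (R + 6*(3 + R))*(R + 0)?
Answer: 1971216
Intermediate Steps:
S(R) = R*(18 + 7*R) (S(R) = (R + (18 + 6*R))*R = (18 + 7*R)*R = R*(18 + 7*R))
l(f) = -12*f (l(f) = (4*f)*(-3) = -12*f)
l(S(2 + 1))² = (-12*(2 + 1)*(18 + 7*(2 + 1)))² = (-36*(18 + 7*3))² = (-36*(18 + 21))² = (-36*39)² = (-12*117)² = (-1404)² = 1971216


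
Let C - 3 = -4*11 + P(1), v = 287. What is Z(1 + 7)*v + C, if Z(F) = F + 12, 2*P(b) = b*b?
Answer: 11399/2 ≈ 5699.5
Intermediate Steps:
P(b) = b²/2 (P(b) = (b*b)/2 = b²/2)
Z(F) = 12 + F
C = -81/2 (C = 3 + (-4*11 + (½)*1²) = 3 + (-44 + (½)*1) = 3 + (-44 + ½) = 3 - 87/2 = -81/2 ≈ -40.500)
Z(1 + 7)*v + C = (12 + (1 + 7))*287 - 81/2 = (12 + 8)*287 - 81/2 = 20*287 - 81/2 = 5740 - 81/2 = 11399/2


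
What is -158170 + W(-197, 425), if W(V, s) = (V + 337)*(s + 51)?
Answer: -91530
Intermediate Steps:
W(V, s) = (51 + s)*(337 + V) (W(V, s) = (337 + V)*(51 + s) = (51 + s)*(337 + V))
-158170 + W(-197, 425) = -158170 + (17187 + 51*(-197) + 337*425 - 197*425) = -158170 + (17187 - 10047 + 143225 - 83725) = -158170 + 66640 = -91530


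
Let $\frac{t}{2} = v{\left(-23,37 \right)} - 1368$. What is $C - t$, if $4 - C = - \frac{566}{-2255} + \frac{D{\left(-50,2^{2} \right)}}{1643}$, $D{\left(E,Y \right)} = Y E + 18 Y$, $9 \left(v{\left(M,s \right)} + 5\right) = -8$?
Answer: $\frac{91751391508}{33344685} \approx 2751.6$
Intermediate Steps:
$v{\left(M,s \right)} = - \frac{53}{9}$ ($v{\left(M,s \right)} = -5 + \frac{1}{9} \left(-8\right) = -5 - \frac{8}{9} = - \frac{53}{9}$)
$D{\left(E,Y \right)} = 18 Y + E Y$ ($D{\left(E,Y \right)} = E Y + 18 Y = 18 Y + E Y$)
$t = - \frac{24730}{9}$ ($t = 2 \left(- \frac{53}{9} - 1368\right) = 2 \left(- \frac{12365}{9}\right) = - \frac{24730}{9} \approx -2747.8$)
$C = \frac{14178562}{3704965}$ ($C = 4 - \left(- \frac{566}{-2255} + \frac{2^{2} \left(18 - 50\right)}{1643}\right) = 4 - \left(\left(-566\right) \left(- \frac{1}{2255}\right) + 4 \left(-32\right) \frac{1}{1643}\right) = 4 - \left(\frac{566}{2255} - \frac{128}{1643}\right) = 4 - \frac{641298}{3704965} = \frac{14178562}{3704965} \approx 3.8269$)
$C - t = \frac{14178562}{3704965} - - \frac{24730}{9} = \frac{14178562}{3704965} + \frac{24730}{9} = \frac{91751391508}{33344685}$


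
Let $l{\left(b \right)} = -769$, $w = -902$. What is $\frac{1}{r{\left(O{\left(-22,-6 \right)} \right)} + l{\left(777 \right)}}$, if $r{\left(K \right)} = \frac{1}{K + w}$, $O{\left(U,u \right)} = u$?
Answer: $- \frac{908}{698253} \approx -0.0013004$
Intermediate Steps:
$r{\left(K \right)} = \frac{1}{-902 + K}$ ($r{\left(K \right)} = \frac{1}{K - 902} = \frac{1}{-902 + K}$)
$\frac{1}{r{\left(O{\left(-22,-6 \right)} \right)} + l{\left(777 \right)}} = \frac{1}{\frac{1}{-902 - 6} - 769} = \frac{1}{\frac{1}{-908} - 769} = \frac{1}{- \frac{1}{908} - 769} = \frac{1}{- \frac{698253}{908}} = - \frac{908}{698253}$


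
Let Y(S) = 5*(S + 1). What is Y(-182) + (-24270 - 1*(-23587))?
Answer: -1588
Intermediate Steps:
Y(S) = 5 + 5*S (Y(S) = 5*(1 + S) = 5 + 5*S)
Y(-182) + (-24270 - 1*(-23587)) = (5 + 5*(-182)) + (-24270 - 1*(-23587)) = (5 - 910) + (-24270 + 23587) = -905 - 683 = -1588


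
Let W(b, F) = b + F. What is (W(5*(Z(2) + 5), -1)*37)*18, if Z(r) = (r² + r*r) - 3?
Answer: 32634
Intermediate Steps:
Z(r) = -3 + 2*r² (Z(r) = (r² + r²) - 3 = 2*r² - 3 = -3 + 2*r²)
W(b, F) = F + b
(W(5*(Z(2) + 5), -1)*37)*18 = ((-1 + 5*((-3 + 2*2²) + 5))*37)*18 = ((-1 + 5*((-3 + 2*4) + 5))*37)*18 = ((-1 + 5*((-3 + 8) + 5))*37)*18 = ((-1 + 5*(5 + 5))*37)*18 = ((-1 + 5*10)*37)*18 = ((-1 + 50)*37)*18 = (49*37)*18 = 1813*18 = 32634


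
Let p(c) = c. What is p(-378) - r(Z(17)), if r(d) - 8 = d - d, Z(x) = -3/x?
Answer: -386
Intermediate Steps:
r(d) = 8 (r(d) = 8 + (d - d) = 8 + 0 = 8)
p(-378) - r(Z(17)) = -378 - 1*8 = -378 - 8 = -386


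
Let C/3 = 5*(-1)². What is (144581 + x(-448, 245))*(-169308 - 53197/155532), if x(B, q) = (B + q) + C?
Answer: -1267427127865943/51844 ≈ -2.4447e+10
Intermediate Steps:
C = 15 (C = 3*(5*(-1)²) = 3*(5*1) = 3*5 = 15)
x(B, q) = 15 + B + q (x(B, q) = (B + q) + 15 = 15 + B + q)
(144581 + x(-448, 245))*(-169308 - 53197/155532) = (144581 + (15 - 448 + 245))*(-169308 - 53197/155532) = (144581 - 188)*(-169308 - 53197*1/155532) = 144393*(-169308 - 53197/155532) = 144393*(-26332865053/155532) = -1267427127865943/51844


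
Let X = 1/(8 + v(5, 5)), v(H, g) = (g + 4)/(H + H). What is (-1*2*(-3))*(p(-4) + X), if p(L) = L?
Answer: -2076/89 ≈ -23.326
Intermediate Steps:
v(H, g) = (4 + g)/(2*H) (v(H, g) = (4 + g)/((2*H)) = (4 + g)*(1/(2*H)) = (4 + g)/(2*H))
X = 10/89 (X = 1/(8 + (½)*(4 + 5)/5) = 1/(8 + (½)*(⅕)*9) = 1/(8 + 9/10) = 1/(89/10) = 10/89 ≈ 0.11236)
(-1*2*(-3))*(p(-4) + X) = (-1*2*(-3))*(-4 + 10/89) = -2*(-3)*(-346/89) = 6*(-346/89) = -2076/89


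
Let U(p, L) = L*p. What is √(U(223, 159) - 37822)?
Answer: I*√2365 ≈ 48.631*I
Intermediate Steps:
√(U(223, 159) - 37822) = √(159*223 - 37822) = √(35457 - 37822) = √(-2365) = I*√2365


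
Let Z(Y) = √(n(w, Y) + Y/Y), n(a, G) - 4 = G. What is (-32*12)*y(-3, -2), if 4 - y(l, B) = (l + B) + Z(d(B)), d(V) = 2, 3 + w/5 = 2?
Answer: -3456 + 384*√7 ≈ -2440.0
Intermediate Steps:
w = -5 (w = -15 + 5*2 = -15 + 10 = -5)
n(a, G) = 4 + G
Z(Y) = √(5 + Y) (Z(Y) = √((4 + Y) + Y/Y) = √((4 + Y) + 1) = √(5 + Y))
y(l, B) = 4 - B - l - √7 (y(l, B) = 4 - ((l + B) + √(5 + 2)) = 4 - ((B + l) + √7) = 4 - (B + l + √7) = 4 + (-B - l - √7) = 4 - B - l - √7)
(-32*12)*y(-3, -2) = (-32*12)*(4 - 1*(-2) - 1*(-3) - √7) = -384*(4 + 2 + 3 - √7) = -384*(9 - √7) = -3456 + 384*√7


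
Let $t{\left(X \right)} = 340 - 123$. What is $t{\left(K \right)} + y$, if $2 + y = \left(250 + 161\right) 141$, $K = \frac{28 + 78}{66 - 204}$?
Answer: $58166$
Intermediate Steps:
$K = - \frac{53}{69}$ ($K = \frac{106}{-138} = 106 \left(- \frac{1}{138}\right) = - \frac{53}{69} \approx -0.76812$)
$t{\left(X \right)} = 217$
$y = 57949$ ($y = -2 + \left(250 + 161\right) 141 = -2 + 411 \cdot 141 = -2 + 57951 = 57949$)
$t{\left(K \right)} + y = 217 + 57949 = 58166$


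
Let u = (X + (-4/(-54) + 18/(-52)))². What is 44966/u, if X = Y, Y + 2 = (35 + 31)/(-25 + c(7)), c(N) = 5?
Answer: 138496404150/95628841 ≈ 1448.3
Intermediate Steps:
Y = -53/10 (Y = -2 + (35 + 31)/(-25 + 5) = -2 + 66/(-20) = -2 + 66*(-1/20) = -2 - 33/10 = -53/10 ≈ -5.3000)
X = -53/10 ≈ -5.3000
u = 95628841/3080025 (u = (-53/10 + (-4/(-54) + 18/(-52)))² = (-53/10 + (-4*(-1/54) + 18*(-1/52)))² = (-53/10 + (2/27 - 9/26))² = (-53/10 - 191/702)² = (-9779/1755)² = 95628841/3080025 ≈ 31.048)
44966/u = 44966/(95628841/3080025) = 44966*(3080025/95628841) = 138496404150/95628841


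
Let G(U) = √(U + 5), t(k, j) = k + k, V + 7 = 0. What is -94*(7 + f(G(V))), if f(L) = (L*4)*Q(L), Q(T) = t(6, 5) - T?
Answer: -1410 - 4512*I*√2 ≈ -1410.0 - 6380.9*I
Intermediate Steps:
V = -7 (V = -7 + 0 = -7)
t(k, j) = 2*k
Q(T) = 12 - T (Q(T) = 2*6 - T = 12 - T)
G(U) = √(5 + U)
f(L) = 4*L*(12 - L) (f(L) = (L*4)*(12 - L) = (4*L)*(12 - L) = 4*L*(12 - L))
-94*(7 + f(G(V))) = -94*(7 + 4*√(5 - 7)*(12 - √(5 - 7))) = -94*(7 + 4*√(-2)*(12 - √(-2))) = -94*(7 + 4*(I*√2)*(12 - I*√2)) = -94*(7 + 4*I*√2*(12 - I*√2)) = -658 - 376*I*√2*(12 - I*√2)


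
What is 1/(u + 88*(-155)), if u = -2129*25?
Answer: -1/66865 ≈ -1.4956e-5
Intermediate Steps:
u = -53225
1/(u + 88*(-155)) = 1/(-53225 + 88*(-155)) = 1/(-53225 - 13640) = 1/(-66865) = -1/66865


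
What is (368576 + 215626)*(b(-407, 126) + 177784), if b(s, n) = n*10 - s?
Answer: 104835633102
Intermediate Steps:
b(s, n) = -s + 10*n (b(s, n) = 10*n - s = -s + 10*n)
(368576 + 215626)*(b(-407, 126) + 177784) = (368576 + 215626)*((-1*(-407) + 10*126) + 177784) = 584202*((407 + 1260) + 177784) = 584202*(1667 + 177784) = 584202*179451 = 104835633102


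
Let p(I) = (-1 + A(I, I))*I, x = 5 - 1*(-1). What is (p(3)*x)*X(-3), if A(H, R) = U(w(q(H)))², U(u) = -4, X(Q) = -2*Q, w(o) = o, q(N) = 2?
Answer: 1620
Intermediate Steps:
x = 6 (x = 5 + 1 = 6)
A(H, R) = 16 (A(H, R) = (-4)² = 16)
p(I) = 15*I (p(I) = (-1 + 16)*I = 15*I)
(p(3)*x)*X(-3) = ((15*3)*6)*(-2*(-3)) = (45*6)*6 = 270*6 = 1620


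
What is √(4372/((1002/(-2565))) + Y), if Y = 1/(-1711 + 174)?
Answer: I*√737361577721083/256679 ≈ 105.79*I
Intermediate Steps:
Y = -1/1537 (Y = 1/(-1537) = -1/1537 ≈ -0.00065062)
√(4372/((1002/(-2565))) + Y) = √(4372/((1002/(-2565))) - 1/1537) = √(4372/((1002*(-1/2565))) - 1/1537) = √(4372/(-334/855) - 1/1537) = √(4372*(-855/334) - 1/1537) = √(-1869030/167 - 1/1537) = √(-2872699277/256679) = I*√737361577721083/256679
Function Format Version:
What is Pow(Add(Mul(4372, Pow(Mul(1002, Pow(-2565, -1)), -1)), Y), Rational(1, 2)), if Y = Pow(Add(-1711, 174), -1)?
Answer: Mul(Rational(1, 256679), I, Pow(737361577721083, Rational(1, 2))) ≈ Mul(105.79, I)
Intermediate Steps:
Y = Rational(-1, 1537) (Y = Pow(-1537, -1) = Rational(-1, 1537) ≈ -0.00065062)
Pow(Add(Mul(4372, Pow(Mul(1002, Pow(-2565, -1)), -1)), Y), Rational(1, 2)) = Pow(Add(Mul(4372, Pow(Mul(1002, Pow(-2565, -1)), -1)), Rational(-1, 1537)), Rational(1, 2)) = Pow(Add(Mul(4372, Pow(Mul(1002, Rational(-1, 2565)), -1)), Rational(-1, 1537)), Rational(1, 2)) = Pow(Add(Mul(4372, Pow(Rational(-334, 855), -1)), Rational(-1, 1537)), Rational(1, 2)) = Pow(Add(Mul(4372, Rational(-855, 334)), Rational(-1, 1537)), Rational(1, 2)) = Pow(Add(Rational(-1869030, 167), Rational(-1, 1537)), Rational(1, 2)) = Pow(Rational(-2872699277, 256679), Rational(1, 2)) = Mul(Rational(1, 256679), I, Pow(737361577721083, Rational(1, 2)))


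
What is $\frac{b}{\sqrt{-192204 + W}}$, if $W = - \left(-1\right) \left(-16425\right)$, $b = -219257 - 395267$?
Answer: $\frac{614524 i \sqrt{23181}}{69543} \approx 1345.4 i$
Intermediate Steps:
$b = -614524$
$W = -16425$ ($W = \left(-1\right) 16425 = -16425$)
$\frac{b}{\sqrt{-192204 + W}} = - \frac{614524}{\sqrt{-192204 - 16425}} = - \frac{614524}{\sqrt{-208629}} = - \frac{614524}{3 i \sqrt{23181}} = - 614524 \left(- \frac{i \sqrt{23181}}{69543}\right) = \frac{614524 i \sqrt{23181}}{69543}$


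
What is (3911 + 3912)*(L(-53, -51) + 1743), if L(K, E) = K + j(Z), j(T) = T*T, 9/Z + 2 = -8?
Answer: 1322720663/100 ≈ 1.3227e+7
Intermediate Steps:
Z = -9/10 (Z = 9/(-2 - 8) = 9/(-10) = 9*(-1/10) = -9/10 ≈ -0.90000)
j(T) = T**2
L(K, E) = 81/100 + K (L(K, E) = K + (-9/10)**2 = K + 81/100 = 81/100 + K)
(3911 + 3912)*(L(-53, -51) + 1743) = (3911 + 3912)*((81/100 - 53) + 1743) = 7823*(-5219/100 + 1743) = 7823*(169081/100) = 1322720663/100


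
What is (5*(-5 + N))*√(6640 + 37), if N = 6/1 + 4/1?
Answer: 25*√6677 ≈ 2042.8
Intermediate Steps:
N = 10 (N = 6*1 + 4*1 = 6 + 4 = 10)
(5*(-5 + N))*√(6640 + 37) = (5*(-5 + 10))*√(6640 + 37) = (5*5)*√6677 = 25*√6677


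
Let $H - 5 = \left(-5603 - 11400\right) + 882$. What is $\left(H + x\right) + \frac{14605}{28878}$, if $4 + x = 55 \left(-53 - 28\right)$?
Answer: $- \frac{594150245}{28878} \approx -20575.0$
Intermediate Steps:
$x = -4459$ ($x = -4 + 55 \left(-53 - 28\right) = -4 + 55 \left(-81\right) = -4 - 4455 = -4459$)
$H = -16116$ ($H = 5 + \left(\left(-5603 - 11400\right) + 882\right) = 5 + \left(-17003 + 882\right) = 5 - 16121 = -16116$)
$\left(H + x\right) + \frac{14605}{28878} = \left(-16116 - 4459\right) + \frac{14605}{28878} = -20575 + 14605 \cdot \frac{1}{28878} = -20575 + \frac{14605}{28878} = - \frac{594150245}{28878}$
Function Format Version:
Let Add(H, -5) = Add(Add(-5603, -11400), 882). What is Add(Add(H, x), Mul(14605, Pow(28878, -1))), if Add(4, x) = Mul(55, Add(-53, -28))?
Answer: Rational(-594150245, 28878) ≈ -20575.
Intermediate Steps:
x = -4459 (x = Add(-4, Mul(55, Add(-53, -28))) = Add(-4, Mul(55, -81)) = Add(-4, -4455) = -4459)
H = -16116 (H = Add(5, Add(Add(-5603, -11400), 882)) = Add(5, Add(-17003, 882)) = Add(5, -16121) = -16116)
Add(Add(H, x), Mul(14605, Pow(28878, -1))) = Add(Add(-16116, -4459), Mul(14605, Pow(28878, -1))) = Add(-20575, Mul(14605, Rational(1, 28878))) = Add(-20575, Rational(14605, 28878)) = Rational(-594150245, 28878)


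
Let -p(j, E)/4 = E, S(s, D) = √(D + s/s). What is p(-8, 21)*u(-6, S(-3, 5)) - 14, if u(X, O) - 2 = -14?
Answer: 994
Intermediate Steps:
S(s, D) = √(1 + D) (S(s, D) = √(D + 1) = √(1 + D))
u(X, O) = -12 (u(X, O) = 2 - 14 = -12)
p(j, E) = -4*E
p(-8, 21)*u(-6, S(-3, 5)) - 14 = -4*21*(-12) - 14 = -84*(-12) - 14 = 1008 - 14 = 994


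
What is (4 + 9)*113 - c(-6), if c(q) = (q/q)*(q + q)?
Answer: 1481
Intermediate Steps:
c(q) = 2*q (c(q) = 1*(2*q) = 2*q)
(4 + 9)*113 - c(-6) = (4 + 9)*113 - 2*(-6) = 13*113 - 1*(-12) = 1469 + 12 = 1481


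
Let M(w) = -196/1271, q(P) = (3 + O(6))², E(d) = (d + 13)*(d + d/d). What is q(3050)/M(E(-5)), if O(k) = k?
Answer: -102951/196 ≈ -525.26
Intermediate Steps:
E(d) = (1 + d)*(13 + d) (E(d) = (13 + d)*(d + 1) = (13 + d)*(1 + d) = (1 + d)*(13 + d))
q(P) = 81 (q(P) = (3 + 6)² = 9² = 81)
M(w) = -196/1271 (M(w) = -196*1/1271 = -196/1271)
q(3050)/M(E(-5)) = 81/(-196/1271) = 81*(-1271/196) = -102951/196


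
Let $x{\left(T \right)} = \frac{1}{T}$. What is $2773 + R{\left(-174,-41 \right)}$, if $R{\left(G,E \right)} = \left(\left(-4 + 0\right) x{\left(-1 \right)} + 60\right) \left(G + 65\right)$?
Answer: $-4203$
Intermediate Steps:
$R{\left(G,E \right)} = 4160 + 64 G$ ($R{\left(G,E \right)} = \left(\frac{-4 + 0}{-1} + 60\right) \left(G + 65\right) = \left(\left(-4\right) \left(-1\right) + 60\right) \left(65 + G\right) = \left(4 + 60\right) \left(65 + G\right) = 64 \left(65 + G\right) = 4160 + 64 G$)
$2773 + R{\left(-174,-41 \right)} = 2773 + \left(4160 + 64 \left(-174\right)\right) = 2773 + \left(4160 - 11136\right) = 2773 - 6976 = -4203$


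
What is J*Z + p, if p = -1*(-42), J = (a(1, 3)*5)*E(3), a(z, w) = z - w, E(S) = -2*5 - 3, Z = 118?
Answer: 15382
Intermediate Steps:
E(S) = -13 (E(S) = -10 - 3 = -13)
J = 130 (J = ((1 - 1*3)*5)*(-13) = ((1 - 3)*5)*(-13) = -2*5*(-13) = -10*(-13) = 130)
p = 42
J*Z + p = 130*118 + 42 = 15340 + 42 = 15382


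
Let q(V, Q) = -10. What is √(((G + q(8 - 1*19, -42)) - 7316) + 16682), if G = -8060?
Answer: 36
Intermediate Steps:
√(((G + q(8 - 1*19, -42)) - 7316) + 16682) = √(((-8060 - 10) - 7316) + 16682) = √((-8070 - 7316) + 16682) = √(-15386 + 16682) = √1296 = 36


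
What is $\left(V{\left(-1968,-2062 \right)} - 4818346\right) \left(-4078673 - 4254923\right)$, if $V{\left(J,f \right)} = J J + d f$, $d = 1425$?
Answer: $32364953444512$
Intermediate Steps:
$V{\left(J,f \right)} = J^{2} + 1425 f$ ($V{\left(J,f \right)} = J J + 1425 f = J^{2} + 1425 f$)
$\left(V{\left(-1968,-2062 \right)} - 4818346\right) \left(-4078673 - 4254923\right) = \left(\left(\left(-1968\right)^{2} + 1425 \left(-2062\right)\right) - 4818346\right) \left(-4078673 - 4254923\right) = \left(\left(3873024 - 2938350\right) - 4818346\right) \left(-8333596\right) = \left(934674 - 4818346\right) \left(-8333596\right) = \left(-3883672\right) \left(-8333596\right) = 32364953444512$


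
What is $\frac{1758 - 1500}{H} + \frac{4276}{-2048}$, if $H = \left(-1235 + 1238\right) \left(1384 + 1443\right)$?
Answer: $- \frac{2978031}{1447424} \approx -2.0575$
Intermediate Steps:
$H = 8481$ ($H = 3 \cdot 2827 = 8481$)
$\frac{1758 - 1500}{H} + \frac{4276}{-2048} = \frac{1758 - 1500}{8481} + \frac{4276}{-2048} = 258 \cdot \frac{1}{8481} + 4276 \left(- \frac{1}{2048}\right) = \frac{86}{2827} - \frac{1069}{512} = - \frac{2978031}{1447424}$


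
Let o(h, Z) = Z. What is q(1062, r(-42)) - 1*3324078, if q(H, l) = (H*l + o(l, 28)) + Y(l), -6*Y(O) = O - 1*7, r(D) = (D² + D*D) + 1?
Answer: 423161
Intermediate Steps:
r(D) = 1 + 2*D² (r(D) = (D² + D²) + 1 = 2*D² + 1 = 1 + 2*D²)
Y(O) = 7/6 - O/6 (Y(O) = -(O - 1*7)/6 = -(O - 7)/6 = -(-7 + O)/6 = 7/6 - O/6)
q(H, l) = 175/6 - l/6 + H*l (q(H, l) = (H*l + 28) + (7/6 - l/6) = (28 + H*l) + (7/6 - l/6) = 175/6 - l/6 + H*l)
q(1062, r(-42)) - 1*3324078 = (175/6 - (1 + 2*(-42)²)/6 + 1062*(1 + 2*(-42)²)) - 1*3324078 = (175/6 - (1 + 2*1764)/6 + 1062*(1 + 2*1764)) - 3324078 = (175/6 - (1 + 3528)/6 + 1062*(1 + 3528)) - 3324078 = (175/6 - ⅙*3529 + 1062*3529) - 3324078 = (175/6 - 3529/6 + 3747798) - 3324078 = 3747239 - 3324078 = 423161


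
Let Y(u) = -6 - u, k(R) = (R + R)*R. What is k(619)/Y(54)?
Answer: -383161/30 ≈ -12772.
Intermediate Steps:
k(R) = 2*R**2 (k(R) = (2*R)*R = 2*R**2)
k(619)/Y(54) = (2*619**2)/(-6 - 1*54) = (2*383161)/(-6 - 54) = 766322/(-60) = 766322*(-1/60) = -383161/30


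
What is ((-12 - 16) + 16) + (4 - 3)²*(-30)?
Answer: -42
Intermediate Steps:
((-12 - 16) + 16) + (4 - 3)²*(-30) = (-28 + 16) + 1²*(-30) = -12 + 1*(-30) = -12 - 30 = -42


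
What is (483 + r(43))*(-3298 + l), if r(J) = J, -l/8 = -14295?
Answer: 58418612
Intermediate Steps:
l = 114360 (l = -8*(-14295) = 114360)
(483 + r(43))*(-3298 + l) = (483 + 43)*(-3298 + 114360) = 526*111062 = 58418612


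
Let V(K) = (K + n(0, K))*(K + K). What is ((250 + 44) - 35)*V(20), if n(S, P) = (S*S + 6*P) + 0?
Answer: 1450400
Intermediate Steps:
n(S, P) = S**2 + 6*P (n(S, P) = (S**2 + 6*P) + 0 = S**2 + 6*P)
V(K) = 14*K**2 (V(K) = (K + (0**2 + 6*K))*(K + K) = (K + (0 + 6*K))*(2*K) = (K + 6*K)*(2*K) = (7*K)*(2*K) = 14*K**2)
((250 + 44) - 35)*V(20) = ((250 + 44) - 35)*(14*20**2) = (294 - 35)*(14*400) = 259*5600 = 1450400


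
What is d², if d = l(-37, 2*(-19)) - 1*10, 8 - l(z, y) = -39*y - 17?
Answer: 2152089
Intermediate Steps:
l(z, y) = 25 + 39*y (l(z, y) = 8 - (-39*y - 17) = 8 - (-17 - 39*y) = 8 + (17 + 39*y) = 25 + 39*y)
d = -1467 (d = (25 + 39*(2*(-19))) - 1*10 = (25 + 39*(-38)) - 10 = (25 - 1482) - 10 = -1457 - 10 = -1467)
d² = (-1467)² = 2152089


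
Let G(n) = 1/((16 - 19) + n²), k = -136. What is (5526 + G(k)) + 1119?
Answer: 122885986/18493 ≈ 6645.0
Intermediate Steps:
G(n) = 1/(-3 + n²)
(5526 + G(k)) + 1119 = (5526 + 1/(-3 + (-136)²)) + 1119 = (5526 + 1/(-3 + 18496)) + 1119 = (5526 + 1/18493) + 1119 = 102192319/18493 + 1119 = 122885986/18493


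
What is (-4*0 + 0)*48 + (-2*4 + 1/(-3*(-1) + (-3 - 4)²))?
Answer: -415/52 ≈ -7.9808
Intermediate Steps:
(-4*0 + 0)*48 + (-2*4 + 1/(-3*(-1) + (-3 - 4)²)) = (0 + 0)*48 + (-8 + 1/(3 + (-7)²)) = 0*48 + (-8 + 1/(3 + 49)) = 0 + (-8 + 1/52) = 0 - 415/52 = -415/52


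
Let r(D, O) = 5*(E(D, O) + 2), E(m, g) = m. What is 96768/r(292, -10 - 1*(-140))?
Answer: 2304/35 ≈ 65.829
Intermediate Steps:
r(D, O) = 10 + 5*D (r(D, O) = 5*(D + 2) = 5*(2 + D) = 10 + 5*D)
96768/r(292, -10 - 1*(-140)) = 96768/(10 + 5*292) = 96768/(10 + 1460) = 96768/1470 = 96768*(1/1470) = 2304/35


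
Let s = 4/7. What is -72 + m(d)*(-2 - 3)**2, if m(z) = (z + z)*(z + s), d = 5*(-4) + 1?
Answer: 122046/7 ≈ 17435.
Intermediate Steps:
s = 4/7 (s = 4*(1/7) = 4/7 ≈ 0.57143)
d = -19 (d = -20 + 1 = -19)
m(z) = 2*z*(4/7 + z) (m(z) = (z + z)*(z + 4/7) = (2*z)*(4/7 + z) = 2*z*(4/7 + z))
-72 + m(d)*(-2 - 3)**2 = -72 + ((2/7)*(-19)*(4 + 7*(-19)))*(-2 - 3)**2 = -72 + ((2/7)*(-19)*(4 - 133))*(-5)**2 = -72 + ((2/7)*(-19)*(-129))*25 = -72 + (4902/7)*25 = -72 + 122550/7 = 122046/7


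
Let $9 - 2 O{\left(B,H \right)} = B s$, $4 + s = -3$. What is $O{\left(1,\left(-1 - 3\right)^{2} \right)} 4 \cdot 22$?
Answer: $704$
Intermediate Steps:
$s = -7$ ($s = -4 - 3 = -7$)
$O{\left(B,H \right)} = \frac{9}{2} + \frac{7 B}{2}$ ($O{\left(B,H \right)} = \frac{9}{2} - \frac{B \left(-7\right)}{2} = \frac{9}{2} - \frac{\left(-7\right) B}{2} = \frac{9}{2} + \frac{7 B}{2}$)
$O{\left(1,\left(-1 - 3\right)^{2} \right)} 4 \cdot 22 = \left(\frac{9}{2} + \frac{7}{2} \cdot 1\right) 4 \cdot 22 = \left(\frac{9}{2} + \frac{7}{2}\right) 4 \cdot 22 = 8 \cdot 4 \cdot 22 = 32 \cdot 22 = 704$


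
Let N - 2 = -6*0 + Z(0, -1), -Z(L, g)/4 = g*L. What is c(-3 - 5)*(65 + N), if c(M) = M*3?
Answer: -1608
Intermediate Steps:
Z(L, g) = -4*L*g (Z(L, g) = -4*g*L = -4*L*g)
N = 2 (N = 2 + (-6*0 - 4*0*(-1)) = 2 + (0 + 0) = 2 + 0 = 2)
c(M) = 3*M
c(-3 - 5)*(65 + N) = (3*(-3 - 5))*(65 + 2) = (3*(-8))*67 = -24*67 = -1608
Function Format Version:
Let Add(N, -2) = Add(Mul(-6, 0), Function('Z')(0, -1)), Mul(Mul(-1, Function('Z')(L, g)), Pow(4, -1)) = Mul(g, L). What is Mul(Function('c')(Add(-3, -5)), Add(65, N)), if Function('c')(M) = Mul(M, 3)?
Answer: -1608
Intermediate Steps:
Function('Z')(L, g) = Mul(-4, L, g) (Function('Z')(L, g) = Mul(-4, Mul(g, L)) = Mul(-4, Mul(L, g)) = Mul(-4, L, g))
N = 2 (N = Add(2, Add(Mul(-6, 0), Mul(-4, 0, -1))) = Add(2, Add(0, 0)) = Add(2, 0) = 2)
Function('c')(M) = Mul(3, M)
Mul(Function('c')(Add(-3, -5)), Add(65, N)) = Mul(Mul(3, Add(-3, -5)), Add(65, 2)) = Mul(Mul(3, -8), 67) = Mul(-24, 67) = -1608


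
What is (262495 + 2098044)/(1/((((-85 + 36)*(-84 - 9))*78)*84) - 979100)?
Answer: -70479708213096/29233443002399 ≈ -2.4109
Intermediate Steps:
(262495 + 2098044)/(1/((((-85 + 36)*(-84 - 9))*78)*84) - 979100) = 2360539/(1/((-49*(-93)*78)*84) - 979100) = 2360539/(1/((4557*78)*84) - 979100) = 2360539/(1/(355446*84) - 979100) = 2360539/(1/29857464 - 979100) = 2360539/(-29233443002399/29857464) = 2360539*(-29857464/29233443002399) = -70479708213096/29233443002399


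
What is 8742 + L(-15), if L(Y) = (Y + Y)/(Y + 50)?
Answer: 61188/7 ≈ 8741.1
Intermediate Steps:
L(Y) = 2*Y/(50 + Y) (L(Y) = (2*Y)/(50 + Y) = 2*Y/(50 + Y))
8742 + L(-15) = 8742 + 2*(-15)/(50 - 15) = 8742 + 2*(-15)/35 = 8742 + 2*(-15)*(1/35) = 8742 - 6/7 = 61188/7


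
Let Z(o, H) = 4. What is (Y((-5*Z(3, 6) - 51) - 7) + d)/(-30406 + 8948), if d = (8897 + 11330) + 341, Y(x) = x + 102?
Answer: -10296/10729 ≈ -0.95964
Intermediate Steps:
Y(x) = 102 + x
d = 20568 (d = 20227 + 341 = 20568)
(Y((-5*Z(3, 6) - 51) - 7) + d)/(-30406 + 8948) = ((102 + ((-5*4 - 51) - 7)) + 20568)/(-30406 + 8948) = ((102 + ((-20 - 51) - 7)) + 20568)/(-21458) = ((102 + (-71 - 7)) + 20568)*(-1/21458) = ((102 - 78) + 20568)*(-1/21458) = (24 + 20568)*(-1/21458) = 20592*(-1/21458) = -10296/10729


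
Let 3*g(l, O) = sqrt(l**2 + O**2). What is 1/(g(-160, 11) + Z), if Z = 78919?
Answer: 710271/56053851328 - 51*sqrt(89)/56053851328 ≈ 1.2663e-5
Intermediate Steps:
g(l, O) = sqrt(O**2 + l**2)/3 (g(l, O) = sqrt(l**2 + O**2)/3 = sqrt(O**2 + l**2)/3)
1/(g(-160, 11) + Z) = 1/(sqrt(11**2 + (-160)**2)/3 + 78919) = 1/(sqrt(121 + 25600)/3 + 78919) = 1/(sqrt(25721)/3 + 78919) = 1/((17*sqrt(89))/3 + 78919) = 1/(17*sqrt(89)/3 + 78919) = 1/(78919 + 17*sqrt(89)/3)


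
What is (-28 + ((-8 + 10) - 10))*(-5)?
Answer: 180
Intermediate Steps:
(-28 + ((-8 + 10) - 10))*(-5) = (-28 + (2 - 10))*(-5) = (-28 - 8)*(-5) = -36*(-5) = 180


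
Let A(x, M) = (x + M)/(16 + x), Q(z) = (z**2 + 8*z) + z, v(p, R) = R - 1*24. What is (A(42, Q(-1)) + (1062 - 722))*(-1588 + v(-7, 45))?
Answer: -15477259/29 ≈ -5.3370e+5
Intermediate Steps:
v(p, R) = -24 + R (v(p, R) = R - 24 = -24 + R)
Q(z) = z**2 + 9*z
A(x, M) = (M + x)/(16 + x)
(A(42, Q(-1)) + (1062 - 722))*(-1588 + v(-7, 45)) = ((-(9 - 1) + 42)/(16 + 42) + (1062 - 722))*(-1588 + (-24 + 45)) = ((-1*8 + 42)/58 + 340)*(-1588 + 21) = ((-8 + 42)/58 + 340)*(-1567) = ((1/58)*34 + 340)*(-1567) = (17/29 + 340)*(-1567) = (9877/29)*(-1567) = -15477259/29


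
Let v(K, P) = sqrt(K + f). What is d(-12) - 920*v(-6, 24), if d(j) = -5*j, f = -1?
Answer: 60 - 920*I*sqrt(7) ≈ 60.0 - 2434.1*I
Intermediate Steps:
v(K, P) = sqrt(-1 + K) (v(K, P) = sqrt(K - 1) = sqrt(-1 + K))
d(-12) - 920*v(-6, 24) = -5*(-12) - 920*sqrt(-1 - 6) = 60 - 920*I*sqrt(7)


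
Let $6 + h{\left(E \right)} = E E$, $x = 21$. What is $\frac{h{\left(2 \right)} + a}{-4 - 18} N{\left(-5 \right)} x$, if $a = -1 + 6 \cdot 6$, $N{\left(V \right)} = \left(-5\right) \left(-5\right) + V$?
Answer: $-630$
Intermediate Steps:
$h{\left(E \right)} = -6 + E^{2}$ ($h{\left(E \right)} = -6 + E E = -6 + E^{2}$)
$N{\left(V \right)} = 25 + V$
$a = 35$ ($a = -1 + 36 = 35$)
$\frac{h{\left(2 \right)} + a}{-4 - 18} N{\left(-5 \right)} x = \frac{\left(-6 + 2^{2}\right) + 35}{-4 - 18} \left(25 - 5\right) 21 = \frac{\left(-6 + 4\right) + 35}{-22} \cdot 20 \cdot 21 = \left(-2 + 35\right) \left(- \frac{1}{22}\right) 20 \cdot 21 = 33 \left(- \frac{1}{22}\right) 20 \cdot 21 = \left(- \frac{3}{2}\right) 20 \cdot 21 = \left(-30\right) 21 = -630$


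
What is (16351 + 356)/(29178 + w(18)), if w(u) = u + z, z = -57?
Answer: 5569/9713 ≈ 0.57336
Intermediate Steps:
w(u) = -57 + u (w(u) = u - 57 = -57 + u)
(16351 + 356)/(29178 + w(18)) = (16351 + 356)/(29178 + (-57 + 18)) = 16707/(29178 - 39) = 16707/29139 = 16707*(1/29139) = 5569/9713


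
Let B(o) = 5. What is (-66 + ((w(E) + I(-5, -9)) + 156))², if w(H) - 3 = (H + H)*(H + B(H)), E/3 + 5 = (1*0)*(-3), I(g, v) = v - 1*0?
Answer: 147456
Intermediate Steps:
I(g, v) = v (I(g, v) = v + 0 = v)
E = -15 (E = -15 + 3*((1*0)*(-3)) = -15 + 3*(0*(-3)) = -15 + 3*0 = -15 + 0 = -15)
w(H) = 3 + 2*H*(5 + H) (w(H) = 3 + (H + H)*(H + 5) = 3 + (2*H)*(5 + H) = 3 + 2*H*(5 + H))
(-66 + ((w(E) + I(-5, -9)) + 156))² = (-66 + (((3 + 2*(-15)² + 10*(-15)) - 9) + 156))² = (-66 + (((3 + 2*225 - 150) - 9) + 156))² = (-66 + (((3 + 450 - 150) - 9) + 156))² = (-66 + ((303 - 9) + 156))² = (-66 + (294 + 156))² = (-66 + 450)² = 384² = 147456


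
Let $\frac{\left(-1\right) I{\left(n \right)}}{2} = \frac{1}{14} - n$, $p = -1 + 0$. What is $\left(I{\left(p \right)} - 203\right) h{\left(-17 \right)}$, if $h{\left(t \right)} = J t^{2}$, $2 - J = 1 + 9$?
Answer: $\frac{3320032}{7} \approx 4.7429 \cdot 10^{5}$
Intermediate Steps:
$p = -1$
$I{\left(n \right)} = - \frac{1}{7} + 2 n$ ($I{\left(n \right)} = - 2 \left(\frac{1}{14} - n\right) = - \frac{1}{7} + 2 n$)
$J = -8$ ($J = 2 - \left(1 + 9\right) = 2 - 10 = -8$)
$h{\left(t \right)} = - 8 t^{2}$
$\left(I{\left(p \right)} - 203\right) h{\left(-17 \right)} = \left(\left(- \frac{1}{7} + 2 \left(-1\right)\right) - 203\right) \left(- 8 \left(-17\right)^{2}\right) = \left(\left(- \frac{1}{7} - 2\right) - 203\right) \left(\left(-8\right) 289\right) = \left(- \frac{15}{7} - 203\right) \left(-2312\right) = \left(- \frac{1436}{7}\right) \left(-2312\right) = \frac{3320032}{7}$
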